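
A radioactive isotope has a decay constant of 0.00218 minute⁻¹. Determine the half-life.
t½ = ln(2)/λ = 318 minutes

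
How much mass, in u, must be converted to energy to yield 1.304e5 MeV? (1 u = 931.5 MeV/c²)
m = E/c² = 140 u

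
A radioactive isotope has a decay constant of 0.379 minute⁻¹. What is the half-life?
t½ = ln(2)/λ = 1.829 minutes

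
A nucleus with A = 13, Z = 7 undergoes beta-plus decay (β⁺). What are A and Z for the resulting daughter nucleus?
Daughter: A = 13, Z = 6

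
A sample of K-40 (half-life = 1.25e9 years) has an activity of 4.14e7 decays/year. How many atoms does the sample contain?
N = A/λ = 7.466e16 atoms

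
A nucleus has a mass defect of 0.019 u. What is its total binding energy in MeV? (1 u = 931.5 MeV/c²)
B.E. = Δm × 931.5 = 17.7 MeV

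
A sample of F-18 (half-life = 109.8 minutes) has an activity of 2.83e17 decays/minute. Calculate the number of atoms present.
N = A/λ = 4.483e19 atoms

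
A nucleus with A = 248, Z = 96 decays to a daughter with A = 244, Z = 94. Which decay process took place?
ΔA = -4, ΔZ = -2 ⇒ alpha decay (α)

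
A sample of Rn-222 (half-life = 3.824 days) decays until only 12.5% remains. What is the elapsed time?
t = t½ × log₂(N₀/N) = 11.47 days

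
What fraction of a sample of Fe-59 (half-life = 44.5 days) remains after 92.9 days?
N/N₀ = (1/2)^(t/t½) = 0.2353 = 23.5%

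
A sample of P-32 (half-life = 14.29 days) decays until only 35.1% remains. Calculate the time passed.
t = t½ × log₂(N₀/N) = 21.58 days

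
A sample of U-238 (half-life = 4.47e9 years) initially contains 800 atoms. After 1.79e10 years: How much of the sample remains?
N = N₀(1/2)^(t/t½) = 49.85 atoms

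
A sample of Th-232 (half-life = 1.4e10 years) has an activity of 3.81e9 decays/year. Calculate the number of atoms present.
N = A/λ = 7.695e19 atoms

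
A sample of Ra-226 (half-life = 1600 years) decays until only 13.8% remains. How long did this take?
t = t½ × log₂(N₀/N) = 4572 years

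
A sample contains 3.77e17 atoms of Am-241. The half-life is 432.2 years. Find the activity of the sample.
A = λN = 6.046e14 decays/year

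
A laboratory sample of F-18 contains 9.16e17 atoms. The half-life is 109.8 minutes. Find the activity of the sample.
A = λN = 5.783e15 decays/minute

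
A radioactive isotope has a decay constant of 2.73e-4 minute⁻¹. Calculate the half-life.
t½ = ln(2)/λ = 2539 minutes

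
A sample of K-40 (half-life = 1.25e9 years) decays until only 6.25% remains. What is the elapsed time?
t = t½ × log₂(N₀/N) = 5e9 years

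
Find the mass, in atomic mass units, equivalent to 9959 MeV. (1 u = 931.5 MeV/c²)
m = E/c² = 10.69 u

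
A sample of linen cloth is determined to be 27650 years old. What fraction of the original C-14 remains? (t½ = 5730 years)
N/N₀ = (1/2)^(t/t½) = 0.03527 = 3.53%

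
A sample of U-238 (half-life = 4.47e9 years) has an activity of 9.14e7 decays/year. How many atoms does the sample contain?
N = A/λ = 5.894e17 atoms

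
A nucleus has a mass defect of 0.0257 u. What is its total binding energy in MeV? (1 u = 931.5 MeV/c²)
B.E. = Δm × 931.5 = 23.94 MeV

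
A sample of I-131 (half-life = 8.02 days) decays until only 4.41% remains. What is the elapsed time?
t = t½ × log₂(N₀/N) = 36.11 days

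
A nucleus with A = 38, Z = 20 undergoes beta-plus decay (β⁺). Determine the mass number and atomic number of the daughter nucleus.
Daughter: A = 38, Z = 19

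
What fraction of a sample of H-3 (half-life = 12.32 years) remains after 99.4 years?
N/N₀ = (1/2)^(t/t½) = 0.003726 = 0.373%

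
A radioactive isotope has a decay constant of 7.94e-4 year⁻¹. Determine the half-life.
t½ = ln(2)/λ = 873 years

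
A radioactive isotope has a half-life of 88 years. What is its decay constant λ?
λ = ln(2)/t½ = 0.007877 year⁻¹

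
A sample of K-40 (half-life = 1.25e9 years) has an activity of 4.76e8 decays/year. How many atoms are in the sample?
N = A/λ = 8.584e17 atoms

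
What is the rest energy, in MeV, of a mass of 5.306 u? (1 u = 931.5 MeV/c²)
E = mc² = 4943 MeV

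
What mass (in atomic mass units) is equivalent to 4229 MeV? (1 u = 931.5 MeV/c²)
m = E/c² = 4.54 u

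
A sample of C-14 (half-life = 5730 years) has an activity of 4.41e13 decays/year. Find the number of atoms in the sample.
N = A/λ = 3.646e17 atoms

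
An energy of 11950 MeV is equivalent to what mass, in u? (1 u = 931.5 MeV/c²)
m = E/c² = 12.83 u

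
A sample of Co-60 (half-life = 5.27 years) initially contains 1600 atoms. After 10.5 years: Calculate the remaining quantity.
N = N₀(1/2)^(t/t½) = 402.1 atoms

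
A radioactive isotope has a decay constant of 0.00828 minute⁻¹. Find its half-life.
t½ = ln(2)/λ = 83.71 minutes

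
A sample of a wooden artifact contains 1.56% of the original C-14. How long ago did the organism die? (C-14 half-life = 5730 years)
Age = t½ × log₂(1/ratio) = 34390 years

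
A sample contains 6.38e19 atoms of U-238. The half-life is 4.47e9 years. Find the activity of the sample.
A = λN = 9.893e9 decays/year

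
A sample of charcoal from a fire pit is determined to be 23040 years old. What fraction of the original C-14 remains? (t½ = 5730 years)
N/N₀ = (1/2)^(t/t½) = 0.0616 = 6.16%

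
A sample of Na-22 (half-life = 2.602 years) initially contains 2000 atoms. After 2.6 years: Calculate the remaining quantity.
N = N₀(1/2)^(t/t½) = 1001 atoms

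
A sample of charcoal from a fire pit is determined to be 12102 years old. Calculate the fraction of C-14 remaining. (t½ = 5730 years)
N/N₀ = (1/2)^(t/t½) = 0.2313 = 23.1%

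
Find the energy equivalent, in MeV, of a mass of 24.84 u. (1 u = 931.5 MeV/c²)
E = mc² = 23140 MeV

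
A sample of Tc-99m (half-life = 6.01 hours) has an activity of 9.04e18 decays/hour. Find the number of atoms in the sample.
N = A/λ = 7.838e19 atoms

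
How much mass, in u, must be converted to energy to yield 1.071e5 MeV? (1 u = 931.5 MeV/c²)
m = E/c² = 115 u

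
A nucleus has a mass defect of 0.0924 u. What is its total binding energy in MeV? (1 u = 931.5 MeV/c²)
B.E. = Δm × 931.5 = 86.07 MeV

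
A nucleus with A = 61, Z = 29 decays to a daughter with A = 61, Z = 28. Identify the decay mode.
ΔA = 0, ΔZ = -1 ⇒ beta-plus decay (β⁺) or electron capture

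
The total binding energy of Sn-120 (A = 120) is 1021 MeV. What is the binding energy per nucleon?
B.E./A = 1021/120 = 8.508 MeV/nucleon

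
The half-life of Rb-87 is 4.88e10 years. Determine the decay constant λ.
λ = ln(2)/t½ = 1.42e-11 year⁻¹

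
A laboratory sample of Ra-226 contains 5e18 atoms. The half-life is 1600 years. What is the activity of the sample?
A = λN = 2.166e15 decays/year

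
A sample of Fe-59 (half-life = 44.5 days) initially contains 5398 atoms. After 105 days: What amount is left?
N = N₀(1/2)^(t/t½) = 1052 atoms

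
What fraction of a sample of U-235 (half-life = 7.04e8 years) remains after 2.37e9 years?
N/N₀ = (1/2)^(t/t½) = 0.09696 = 9.7%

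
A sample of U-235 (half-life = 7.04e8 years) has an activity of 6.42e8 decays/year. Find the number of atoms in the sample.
N = A/λ = 6.521e17 atoms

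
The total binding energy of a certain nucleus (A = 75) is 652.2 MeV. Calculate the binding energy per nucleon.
B.E./A = 652.2/75 = 8.696 MeV/nucleon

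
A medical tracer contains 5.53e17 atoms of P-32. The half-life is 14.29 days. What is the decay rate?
A = λN = 2.682e16 decays/day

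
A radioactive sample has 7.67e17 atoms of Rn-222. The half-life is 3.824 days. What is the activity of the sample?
A = λN = 1.39e17 decays/day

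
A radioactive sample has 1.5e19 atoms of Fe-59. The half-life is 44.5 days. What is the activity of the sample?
A = λN = 2.336e17 decays/day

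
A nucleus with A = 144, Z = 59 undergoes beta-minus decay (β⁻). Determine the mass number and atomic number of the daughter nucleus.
Daughter: A = 144, Z = 60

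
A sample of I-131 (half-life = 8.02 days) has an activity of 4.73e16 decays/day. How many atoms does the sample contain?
N = A/λ = 5.473e17 atoms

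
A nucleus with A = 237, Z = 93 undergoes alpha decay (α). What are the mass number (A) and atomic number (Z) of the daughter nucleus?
Daughter: A = 233, Z = 91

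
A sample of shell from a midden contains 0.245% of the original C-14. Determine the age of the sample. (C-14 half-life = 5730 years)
Age = t½ × log₂(1/ratio) = 49700 years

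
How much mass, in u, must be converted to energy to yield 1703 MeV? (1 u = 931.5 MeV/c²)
m = E/c² = 1.828 u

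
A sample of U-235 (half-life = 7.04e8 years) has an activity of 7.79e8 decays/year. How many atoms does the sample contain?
N = A/λ = 7.912e17 atoms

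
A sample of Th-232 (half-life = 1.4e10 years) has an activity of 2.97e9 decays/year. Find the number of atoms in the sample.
N = A/λ = 5.999e19 atoms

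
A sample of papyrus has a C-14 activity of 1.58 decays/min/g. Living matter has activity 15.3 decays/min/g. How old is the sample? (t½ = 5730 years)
Age = t½ × log₂(A₀/A) = 18770 years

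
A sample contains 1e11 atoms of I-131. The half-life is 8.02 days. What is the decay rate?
A = λN = 8.643e9 decays/day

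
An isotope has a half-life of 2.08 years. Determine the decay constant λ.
λ = ln(2)/t½ = 0.3332 year⁻¹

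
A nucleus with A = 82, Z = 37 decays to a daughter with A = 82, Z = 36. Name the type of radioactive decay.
ΔA = 0, ΔZ = -1 ⇒ beta-plus decay (β⁺) or electron capture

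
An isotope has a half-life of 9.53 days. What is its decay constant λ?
λ = ln(2)/t½ = 0.07273 day⁻¹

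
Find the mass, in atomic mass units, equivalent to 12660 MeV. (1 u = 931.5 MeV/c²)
m = E/c² = 13.59 u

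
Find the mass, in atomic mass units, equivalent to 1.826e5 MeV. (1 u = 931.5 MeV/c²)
m = E/c² = 196 u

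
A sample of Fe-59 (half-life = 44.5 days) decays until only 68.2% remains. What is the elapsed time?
t = t½ × log₂(N₀/N) = 24.57 days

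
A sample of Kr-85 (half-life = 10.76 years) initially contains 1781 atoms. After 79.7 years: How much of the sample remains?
N = N₀(1/2)^(t/t½) = 10.49 atoms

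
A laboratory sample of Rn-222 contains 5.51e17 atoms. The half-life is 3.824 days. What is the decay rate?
A = λN = 9.988e16 decays/day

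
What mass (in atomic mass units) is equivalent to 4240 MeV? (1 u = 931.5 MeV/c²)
m = E/c² = 4.552 u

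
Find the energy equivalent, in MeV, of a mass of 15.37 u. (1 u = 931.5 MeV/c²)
E = mc² = 14320 MeV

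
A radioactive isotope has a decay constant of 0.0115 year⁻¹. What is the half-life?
t½ = ln(2)/λ = 60.27 years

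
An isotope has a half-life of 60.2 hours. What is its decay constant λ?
λ = ln(2)/t½ = 0.01151 hour⁻¹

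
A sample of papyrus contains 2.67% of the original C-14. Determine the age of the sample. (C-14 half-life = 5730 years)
Age = t½ × log₂(1/ratio) = 29950 years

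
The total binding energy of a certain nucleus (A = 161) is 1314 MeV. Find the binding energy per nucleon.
B.E./A = 1314/161 = 8.161 MeV/nucleon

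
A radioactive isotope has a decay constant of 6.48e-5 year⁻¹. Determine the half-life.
t½ = ln(2)/λ = 10700 years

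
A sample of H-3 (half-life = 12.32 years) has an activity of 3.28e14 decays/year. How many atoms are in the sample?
N = A/λ = 5.83e15 atoms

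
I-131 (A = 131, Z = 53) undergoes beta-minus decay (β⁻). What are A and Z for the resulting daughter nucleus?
Daughter: A = 131, Z = 54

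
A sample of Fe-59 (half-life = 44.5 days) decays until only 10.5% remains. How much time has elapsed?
t = t½ × log₂(N₀/N) = 144.7 days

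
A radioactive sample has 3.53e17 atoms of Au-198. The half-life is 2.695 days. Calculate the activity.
A = λN = 9.079e16 decays/day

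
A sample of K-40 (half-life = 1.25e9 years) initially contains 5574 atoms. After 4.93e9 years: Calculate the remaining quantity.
N = N₀(1/2)^(t/t½) = 362.2 atoms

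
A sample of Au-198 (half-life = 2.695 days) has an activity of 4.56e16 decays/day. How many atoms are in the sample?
N = A/λ = 1.773e17 atoms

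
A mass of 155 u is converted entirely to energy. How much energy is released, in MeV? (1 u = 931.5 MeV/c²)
E = mc² = 1.444e5 MeV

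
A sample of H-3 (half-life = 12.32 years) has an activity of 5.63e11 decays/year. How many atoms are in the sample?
N = A/λ = 1.001e13 atoms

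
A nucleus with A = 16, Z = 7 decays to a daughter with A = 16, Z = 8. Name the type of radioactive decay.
ΔA = 0, ΔZ = +1 ⇒ beta-minus decay (β⁻)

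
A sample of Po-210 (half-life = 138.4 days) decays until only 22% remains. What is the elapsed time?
t = t½ × log₂(N₀/N) = 302.3 days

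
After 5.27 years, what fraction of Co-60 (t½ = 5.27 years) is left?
N/N₀ = (1/2)^(t/t½) = 0.5 = 50%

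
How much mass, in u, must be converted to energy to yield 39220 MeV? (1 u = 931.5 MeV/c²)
m = E/c² = 42.1 u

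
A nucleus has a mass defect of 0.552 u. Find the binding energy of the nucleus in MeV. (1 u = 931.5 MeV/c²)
B.E. = Δm × 931.5 = 514.2 MeV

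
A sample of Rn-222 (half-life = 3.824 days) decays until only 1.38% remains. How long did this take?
t = t½ × log₂(N₀/N) = 23.63 days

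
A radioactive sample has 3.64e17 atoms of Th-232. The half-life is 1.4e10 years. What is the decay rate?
A = λN = 1.802e7 decays/year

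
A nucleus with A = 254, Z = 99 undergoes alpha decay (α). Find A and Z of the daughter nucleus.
Daughter: A = 250, Z = 97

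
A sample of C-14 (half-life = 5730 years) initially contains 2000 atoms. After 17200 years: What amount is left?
N = N₀(1/2)^(t/t½) = 249.7 atoms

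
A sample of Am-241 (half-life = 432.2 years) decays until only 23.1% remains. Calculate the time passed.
t = t½ × log₂(N₀/N) = 913.7 years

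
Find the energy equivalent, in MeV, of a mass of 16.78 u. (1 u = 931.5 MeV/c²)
E = mc² = 15630 MeV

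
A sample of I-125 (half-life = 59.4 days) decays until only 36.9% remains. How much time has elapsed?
t = t½ × log₂(N₀/N) = 85.44 days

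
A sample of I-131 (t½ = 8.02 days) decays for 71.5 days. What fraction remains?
N/N₀ = (1/2)^(t/t½) = 0.002071 = 0.207%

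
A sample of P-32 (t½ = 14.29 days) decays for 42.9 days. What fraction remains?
N/N₀ = (1/2)^(t/t½) = 0.1248 = 12.5%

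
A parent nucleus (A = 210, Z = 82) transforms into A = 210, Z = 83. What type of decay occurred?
ΔA = 0, ΔZ = +1 ⇒ beta-minus decay (β⁻)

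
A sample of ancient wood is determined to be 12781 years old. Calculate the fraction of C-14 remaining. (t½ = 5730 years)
N/N₀ = (1/2)^(t/t½) = 0.2131 = 21.3%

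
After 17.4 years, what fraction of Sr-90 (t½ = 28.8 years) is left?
N/N₀ = (1/2)^(t/t½) = 0.6579 = 65.8%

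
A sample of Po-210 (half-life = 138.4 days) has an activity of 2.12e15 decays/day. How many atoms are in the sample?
N = A/λ = 4.233e17 atoms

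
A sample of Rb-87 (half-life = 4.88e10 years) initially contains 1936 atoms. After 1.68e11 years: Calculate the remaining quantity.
N = N₀(1/2)^(t/t½) = 178.1 atoms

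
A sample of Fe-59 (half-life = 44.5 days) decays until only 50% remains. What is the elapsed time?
t = t½ × log₂(N₀/N) = 44.5 days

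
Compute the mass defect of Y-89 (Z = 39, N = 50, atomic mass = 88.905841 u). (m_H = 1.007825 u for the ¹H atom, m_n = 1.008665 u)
Δm = Z·m_H + N·m_n − M = 0.8326 u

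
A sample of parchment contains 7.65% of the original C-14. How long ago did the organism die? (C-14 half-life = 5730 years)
Age = t½ × log₂(1/ratio) = 21250 years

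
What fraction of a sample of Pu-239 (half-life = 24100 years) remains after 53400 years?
N/N₀ = (1/2)^(t/t½) = 0.2153 = 21.5%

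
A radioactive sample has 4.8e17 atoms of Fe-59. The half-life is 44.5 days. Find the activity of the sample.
A = λN = 7.477e15 decays/day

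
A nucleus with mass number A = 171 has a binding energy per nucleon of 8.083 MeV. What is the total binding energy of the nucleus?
B.E. = 8.083 × 171 = 1382 MeV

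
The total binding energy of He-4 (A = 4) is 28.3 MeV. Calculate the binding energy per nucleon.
B.E./A = 28.3/4 = 7.075 MeV/nucleon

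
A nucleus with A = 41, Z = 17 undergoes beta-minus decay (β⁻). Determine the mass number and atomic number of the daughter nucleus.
Daughter: A = 41, Z = 18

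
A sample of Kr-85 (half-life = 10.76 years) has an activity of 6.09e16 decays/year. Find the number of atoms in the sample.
N = A/λ = 9.454e17 atoms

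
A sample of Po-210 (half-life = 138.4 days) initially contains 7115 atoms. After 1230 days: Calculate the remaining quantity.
N = N₀(1/2)^(t/t½) = 15.03 atoms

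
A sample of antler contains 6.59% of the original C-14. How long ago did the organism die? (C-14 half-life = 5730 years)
Age = t½ × log₂(1/ratio) = 22480 years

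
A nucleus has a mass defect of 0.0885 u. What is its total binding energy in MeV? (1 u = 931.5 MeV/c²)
B.E. = Δm × 931.5 = 82.44 MeV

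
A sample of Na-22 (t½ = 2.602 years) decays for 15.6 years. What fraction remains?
N/N₀ = (1/2)^(t/t½) = 0.01568 = 1.57%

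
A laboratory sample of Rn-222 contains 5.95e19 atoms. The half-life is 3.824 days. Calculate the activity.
A = λN = 1.079e19 decays/day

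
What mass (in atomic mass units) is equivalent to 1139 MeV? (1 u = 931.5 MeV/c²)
m = E/c² = 1.223 u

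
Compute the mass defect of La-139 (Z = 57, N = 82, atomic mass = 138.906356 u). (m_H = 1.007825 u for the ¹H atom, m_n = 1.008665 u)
Δm = Z·m_H + N·m_n − M = 1.25 u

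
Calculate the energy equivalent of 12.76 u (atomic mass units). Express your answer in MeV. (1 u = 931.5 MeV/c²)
E = mc² = 11890 MeV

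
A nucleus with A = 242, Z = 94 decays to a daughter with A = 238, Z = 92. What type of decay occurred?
ΔA = -4, ΔZ = -2 ⇒ alpha decay (α)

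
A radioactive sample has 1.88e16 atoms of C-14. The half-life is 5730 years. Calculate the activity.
A = λN = 2.274e12 decays/year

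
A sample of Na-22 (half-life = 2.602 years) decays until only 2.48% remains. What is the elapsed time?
t = t½ × log₂(N₀/N) = 13.88 years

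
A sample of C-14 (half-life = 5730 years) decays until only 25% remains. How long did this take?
t = t½ × log₂(N₀/N) = 11460 years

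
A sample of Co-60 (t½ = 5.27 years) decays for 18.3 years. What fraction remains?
N/N₀ = (1/2)^(t/t½) = 0.09009 = 9.01%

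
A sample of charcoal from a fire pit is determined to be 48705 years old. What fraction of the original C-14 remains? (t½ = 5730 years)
N/N₀ = (1/2)^(t/t½) = 0.002762 = 0.276%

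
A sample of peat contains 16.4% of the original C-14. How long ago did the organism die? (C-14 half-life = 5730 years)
Age = t½ × log₂(1/ratio) = 14950 years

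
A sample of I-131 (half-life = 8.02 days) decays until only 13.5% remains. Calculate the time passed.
t = t½ × log₂(N₀/N) = 23.17 days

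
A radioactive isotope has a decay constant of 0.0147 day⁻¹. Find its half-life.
t½ = ln(2)/λ = 47.15 days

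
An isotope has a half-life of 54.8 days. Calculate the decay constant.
λ = ln(2)/t½ = 0.01265 day⁻¹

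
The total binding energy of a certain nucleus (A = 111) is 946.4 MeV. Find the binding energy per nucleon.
B.E./A = 946.4/111 = 8.526 MeV/nucleon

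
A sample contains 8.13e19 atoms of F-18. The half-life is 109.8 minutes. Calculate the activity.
A = λN = 5.132e17 decays/minute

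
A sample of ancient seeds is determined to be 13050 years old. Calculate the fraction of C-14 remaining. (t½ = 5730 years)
N/N₀ = (1/2)^(t/t½) = 0.2063 = 20.6%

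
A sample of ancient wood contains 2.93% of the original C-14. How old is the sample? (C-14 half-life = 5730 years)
Age = t½ × log₂(1/ratio) = 29180 years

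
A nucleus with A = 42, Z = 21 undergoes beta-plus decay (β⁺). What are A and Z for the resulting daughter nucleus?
Daughter: A = 42, Z = 20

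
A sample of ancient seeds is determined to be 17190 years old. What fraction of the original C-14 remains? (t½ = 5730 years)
N/N₀ = (1/2)^(t/t½) = 0.125 = 12.5%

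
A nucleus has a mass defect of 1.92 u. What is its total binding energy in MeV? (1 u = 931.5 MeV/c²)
B.E. = Δm × 931.5 = 1788 MeV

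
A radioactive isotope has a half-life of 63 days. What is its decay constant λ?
λ = ln(2)/t½ = 0.011 day⁻¹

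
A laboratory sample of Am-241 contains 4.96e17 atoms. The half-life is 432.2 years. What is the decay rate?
A = λN = 7.955e14 decays/year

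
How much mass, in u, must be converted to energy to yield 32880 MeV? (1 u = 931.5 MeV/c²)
m = E/c² = 35.3 u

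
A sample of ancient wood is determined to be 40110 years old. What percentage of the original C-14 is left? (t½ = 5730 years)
N/N₀ = (1/2)^(t/t½) = 0.007812 = 0.781%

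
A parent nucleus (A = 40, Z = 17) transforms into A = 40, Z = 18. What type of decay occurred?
ΔA = 0, ΔZ = +1 ⇒ beta-minus decay (β⁻)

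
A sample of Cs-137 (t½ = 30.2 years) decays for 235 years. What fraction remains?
N/N₀ = (1/2)^(t/t½) = 0.004545 = 0.455%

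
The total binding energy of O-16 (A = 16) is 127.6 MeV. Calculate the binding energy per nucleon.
B.E./A = 127.6/16 = 7.975 MeV/nucleon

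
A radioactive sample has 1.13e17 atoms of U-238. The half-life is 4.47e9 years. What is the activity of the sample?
A = λN = 1.752e7 decays/year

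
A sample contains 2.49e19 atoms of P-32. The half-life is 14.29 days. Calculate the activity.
A = λN = 1.208e18 decays/day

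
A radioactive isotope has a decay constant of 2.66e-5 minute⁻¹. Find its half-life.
t½ = ln(2)/λ = 26060 minutes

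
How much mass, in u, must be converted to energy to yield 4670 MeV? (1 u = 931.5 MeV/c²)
m = E/c² = 5.013 u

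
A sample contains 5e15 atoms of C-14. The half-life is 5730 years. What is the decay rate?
A = λN = 6.048e11 decays/year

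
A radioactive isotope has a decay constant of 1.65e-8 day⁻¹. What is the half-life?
t½ = ln(2)/λ = 4.201e7 days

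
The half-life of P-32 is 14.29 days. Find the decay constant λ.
λ = ln(2)/t½ = 0.04851 day⁻¹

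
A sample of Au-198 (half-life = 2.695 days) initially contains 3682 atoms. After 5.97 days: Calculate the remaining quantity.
N = N₀(1/2)^(t/t½) = 792.9 atoms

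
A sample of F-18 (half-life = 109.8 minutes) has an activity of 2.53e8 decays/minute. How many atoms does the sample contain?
N = A/λ = 4.008e10 atoms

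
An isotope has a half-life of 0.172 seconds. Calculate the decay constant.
λ = ln(2)/t½ = 4.03 second⁻¹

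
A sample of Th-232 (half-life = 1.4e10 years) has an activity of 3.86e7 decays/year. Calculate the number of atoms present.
N = A/λ = 7.796e17 atoms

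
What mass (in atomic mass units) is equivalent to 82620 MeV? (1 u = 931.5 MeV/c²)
m = E/c² = 88.7 u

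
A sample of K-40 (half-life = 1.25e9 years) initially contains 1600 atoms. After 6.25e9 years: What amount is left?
N = N₀(1/2)^(t/t½) = 50 atoms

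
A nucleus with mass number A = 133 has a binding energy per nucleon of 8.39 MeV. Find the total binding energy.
B.E. = 8.39 × 133 = 1116 MeV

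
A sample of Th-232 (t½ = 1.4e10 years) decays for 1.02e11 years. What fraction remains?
N/N₀ = (1/2)^(t/t½) = 0.006409 = 0.641%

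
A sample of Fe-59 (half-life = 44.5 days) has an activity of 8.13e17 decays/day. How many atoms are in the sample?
N = A/λ = 5.219e19 atoms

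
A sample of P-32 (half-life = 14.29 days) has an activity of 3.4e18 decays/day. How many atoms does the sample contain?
N = A/λ = 7.009e19 atoms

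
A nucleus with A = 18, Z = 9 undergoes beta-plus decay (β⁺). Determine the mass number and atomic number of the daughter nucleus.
Daughter: A = 18, Z = 8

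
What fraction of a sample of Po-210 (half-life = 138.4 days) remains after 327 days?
N/N₀ = (1/2)^(t/t½) = 0.1944 = 19.4%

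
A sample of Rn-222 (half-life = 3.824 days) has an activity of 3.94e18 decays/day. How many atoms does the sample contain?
N = A/λ = 2.174e19 atoms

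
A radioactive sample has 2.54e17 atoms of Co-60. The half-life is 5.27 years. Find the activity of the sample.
A = λN = 3.341e16 decays/year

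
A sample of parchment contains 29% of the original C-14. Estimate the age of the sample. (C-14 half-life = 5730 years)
Age = t½ × log₂(1/ratio) = 10230 years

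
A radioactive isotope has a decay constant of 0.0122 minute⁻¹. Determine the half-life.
t½ = ln(2)/λ = 56.82 minutes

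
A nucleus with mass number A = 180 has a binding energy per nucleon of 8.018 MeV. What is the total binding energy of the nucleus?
B.E. = 8.018 × 180 = 1443 MeV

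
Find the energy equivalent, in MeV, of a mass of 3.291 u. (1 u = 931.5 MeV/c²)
E = mc² = 3066 MeV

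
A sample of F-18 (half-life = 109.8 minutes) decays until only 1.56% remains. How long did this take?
t = t½ × log₂(N₀/N) = 659.1 minutes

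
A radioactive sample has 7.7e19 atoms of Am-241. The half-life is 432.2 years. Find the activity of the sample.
A = λN = 1.235e17 decays/year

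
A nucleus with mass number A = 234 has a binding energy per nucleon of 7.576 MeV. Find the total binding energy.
B.E. = 7.576 × 234 = 1773 MeV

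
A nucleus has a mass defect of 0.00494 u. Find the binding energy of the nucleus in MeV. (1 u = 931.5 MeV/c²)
B.E. = Δm × 931.5 = 4.602 MeV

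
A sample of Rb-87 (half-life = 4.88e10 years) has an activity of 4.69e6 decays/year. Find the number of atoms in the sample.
N = A/λ = 3.302e17 atoms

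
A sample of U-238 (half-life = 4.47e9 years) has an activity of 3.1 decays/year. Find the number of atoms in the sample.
N = A/λ = 1.999e10 atoms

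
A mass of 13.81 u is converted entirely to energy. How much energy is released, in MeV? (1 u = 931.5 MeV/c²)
E = mc² = 12860 MeV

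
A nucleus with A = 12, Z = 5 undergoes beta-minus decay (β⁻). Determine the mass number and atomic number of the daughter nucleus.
Daughter: A = 12, Z = 6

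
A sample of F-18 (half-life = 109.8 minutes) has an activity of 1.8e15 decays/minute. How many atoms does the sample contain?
N = A/λ = 2.851e17 atoms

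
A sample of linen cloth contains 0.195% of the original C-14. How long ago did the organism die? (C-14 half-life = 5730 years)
Age = t½ × log₂(1/ratio) = 51580 years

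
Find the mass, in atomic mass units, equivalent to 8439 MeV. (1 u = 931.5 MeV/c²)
m = E/c² = 9.06 u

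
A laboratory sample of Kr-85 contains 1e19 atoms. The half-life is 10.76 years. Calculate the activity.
A = λN = 6.442e17 decays/year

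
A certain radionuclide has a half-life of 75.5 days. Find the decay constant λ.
λ = ln(2)/t½ = 0.009181 day⁻¹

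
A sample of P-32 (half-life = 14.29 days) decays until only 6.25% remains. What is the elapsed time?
t = t½ × log₂(N₀/N) = 57.16 days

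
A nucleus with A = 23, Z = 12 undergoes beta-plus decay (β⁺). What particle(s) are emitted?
β⁺: positron (e⁺) + neutrino (νₑ)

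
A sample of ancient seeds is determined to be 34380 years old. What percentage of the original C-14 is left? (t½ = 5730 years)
N/N₀ = (1/2)^(t/t½) = 0.01562 = 1.56%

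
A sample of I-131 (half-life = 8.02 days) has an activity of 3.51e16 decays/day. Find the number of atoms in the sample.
N = A/λ = 4.061e17 atoms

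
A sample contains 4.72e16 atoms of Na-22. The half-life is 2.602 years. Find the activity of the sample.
A = λN = 1.257e16 decays/year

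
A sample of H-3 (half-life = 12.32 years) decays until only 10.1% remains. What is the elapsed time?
t = t½ × log₂(N₀/N) = 40.75 years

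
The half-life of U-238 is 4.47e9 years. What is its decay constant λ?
λ = ln(2)/t½ = 1.551e-10 year⁻¹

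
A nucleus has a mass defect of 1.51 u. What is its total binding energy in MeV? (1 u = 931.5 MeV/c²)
B.E. = Δm × 931.5 = 1407 MeV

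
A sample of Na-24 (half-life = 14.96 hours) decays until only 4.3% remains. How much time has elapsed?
t = t½ × log₂(N₀/N) = 67.91 hours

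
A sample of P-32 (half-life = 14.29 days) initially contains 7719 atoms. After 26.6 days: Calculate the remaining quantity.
N = N₀(1/2)^(t/t½) = 2124 atoms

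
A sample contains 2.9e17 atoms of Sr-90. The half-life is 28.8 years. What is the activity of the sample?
A = λN = 6.98e15 decays/year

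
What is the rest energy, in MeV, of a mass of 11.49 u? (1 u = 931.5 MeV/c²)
E = mc² = 10700 MeV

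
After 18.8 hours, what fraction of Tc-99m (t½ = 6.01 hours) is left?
N/N₀ = (1/2)^(t/t½) = 0.1144 = 11.4%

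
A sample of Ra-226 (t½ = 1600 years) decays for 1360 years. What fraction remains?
N/N₀ = (1/2)^(t/t½) = 0.5548 = 55.5%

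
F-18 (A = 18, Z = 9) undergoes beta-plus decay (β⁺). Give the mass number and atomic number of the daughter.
Daughter: A = 18, Z = 8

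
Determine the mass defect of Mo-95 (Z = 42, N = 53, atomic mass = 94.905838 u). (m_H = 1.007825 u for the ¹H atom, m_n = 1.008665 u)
Δm = Z·m_H + N·m_n − M = 0.8821 u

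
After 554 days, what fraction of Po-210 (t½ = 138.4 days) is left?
N/N₀ = (1/2)^(t/t½) = 0.06237 = 6.24%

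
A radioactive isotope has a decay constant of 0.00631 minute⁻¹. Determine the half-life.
t½ = ln(2)/λ = 109.8 minutes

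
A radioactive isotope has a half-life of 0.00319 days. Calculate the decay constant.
λ = ln(2)/t½ = 217.3 day⁻¹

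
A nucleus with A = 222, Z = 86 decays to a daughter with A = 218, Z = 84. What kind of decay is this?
ΔA = -4, ΔZ = -2 ⇒ alpha decay (α)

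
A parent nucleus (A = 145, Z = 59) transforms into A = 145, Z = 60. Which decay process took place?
ΔA = 0, ΔZ = +1 ⇒ beta-minus decay (β⁻)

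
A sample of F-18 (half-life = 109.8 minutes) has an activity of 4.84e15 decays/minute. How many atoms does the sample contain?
N = A/λ = 7.667e17 atoms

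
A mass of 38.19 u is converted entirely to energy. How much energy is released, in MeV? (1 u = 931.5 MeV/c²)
E = mc² = 35570 MeV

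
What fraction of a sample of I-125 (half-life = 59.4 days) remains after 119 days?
N/N₀ = (1/2)^(t/t½) = 0.2494 = 24.9%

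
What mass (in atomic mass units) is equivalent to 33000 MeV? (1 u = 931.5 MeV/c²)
m = E/c² = 35.43 u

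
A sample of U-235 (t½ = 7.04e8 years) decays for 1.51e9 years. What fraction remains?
N/N₀ = (1/2)^(t/t½) = 0.2261 = 22.6%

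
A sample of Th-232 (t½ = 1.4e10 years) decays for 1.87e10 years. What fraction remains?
N/N₀ = (1/2)^(t/t½) = 0.3962 = 39.6%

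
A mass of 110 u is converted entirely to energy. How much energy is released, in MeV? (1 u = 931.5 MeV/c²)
E = mc² = 1.025e5 MeV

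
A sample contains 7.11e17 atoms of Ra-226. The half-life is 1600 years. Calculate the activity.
A = λN = 3.08e14 decays/year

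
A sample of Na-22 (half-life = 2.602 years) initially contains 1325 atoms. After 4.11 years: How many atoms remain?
N = N₀(1/2)^(t/t½) = 443.3 atoms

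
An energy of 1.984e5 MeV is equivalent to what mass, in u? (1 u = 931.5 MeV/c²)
m = E/c² = 213 u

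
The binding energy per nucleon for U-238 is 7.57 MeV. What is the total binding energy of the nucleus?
B.E. = 7.57 × 238 = 1802 MeV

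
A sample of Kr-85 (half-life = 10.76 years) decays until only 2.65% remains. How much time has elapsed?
t = t½ × log₂(N₀/N) = 56.36 years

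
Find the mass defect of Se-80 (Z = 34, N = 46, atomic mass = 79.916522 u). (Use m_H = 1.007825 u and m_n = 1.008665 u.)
Δm = Z·m_H + N·m_n − M = 0.7481 u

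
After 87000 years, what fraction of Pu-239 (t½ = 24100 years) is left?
N/N₀ = (1/2)^(t/t½) = 0.0819 = 8.19%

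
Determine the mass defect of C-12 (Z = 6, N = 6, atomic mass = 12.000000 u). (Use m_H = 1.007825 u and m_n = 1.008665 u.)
Δm = Z·m_H + N·m_n − M = 0.09894 u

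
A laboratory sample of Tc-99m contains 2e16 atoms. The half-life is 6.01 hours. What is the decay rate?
A = λN = 2.307e15 decays/hour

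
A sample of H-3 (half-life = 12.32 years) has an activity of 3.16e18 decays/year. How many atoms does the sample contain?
N = A/λ = 5.617e19 atoms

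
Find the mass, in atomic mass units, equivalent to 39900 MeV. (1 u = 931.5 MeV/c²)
m = E/c² = 42.83 u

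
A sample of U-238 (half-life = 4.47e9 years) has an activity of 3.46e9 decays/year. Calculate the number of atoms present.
N = A/λ = 2.231e19 atoms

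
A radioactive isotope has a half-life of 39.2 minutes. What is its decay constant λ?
λ = ln(2)/t½ = 0.01768 minute⁻¹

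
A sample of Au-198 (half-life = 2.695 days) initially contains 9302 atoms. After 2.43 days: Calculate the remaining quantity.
N = N₀(1/2)^(t/t½) = 4979 atoms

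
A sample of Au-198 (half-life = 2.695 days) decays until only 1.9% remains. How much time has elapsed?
t = t½ × log₂(N₀/N) = 15.41 days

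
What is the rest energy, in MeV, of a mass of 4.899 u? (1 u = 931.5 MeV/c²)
E = mc² = 4563 MeV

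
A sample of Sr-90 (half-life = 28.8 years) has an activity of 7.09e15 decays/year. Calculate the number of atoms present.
N = A/λ = 2.946e17 atoms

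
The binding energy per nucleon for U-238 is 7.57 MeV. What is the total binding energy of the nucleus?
B.E. = 7.57 × 238 = 1802 MeV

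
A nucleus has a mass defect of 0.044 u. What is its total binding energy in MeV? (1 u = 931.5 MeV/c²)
B.E. = Δm × 931.5 = 40.99 MeV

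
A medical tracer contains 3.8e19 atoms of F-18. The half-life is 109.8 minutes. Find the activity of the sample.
A = λN = 2.399e17 decays/minute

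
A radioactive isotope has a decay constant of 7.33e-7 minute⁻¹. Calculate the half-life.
t½ = ln(2)/λ = 9.456e5 minutes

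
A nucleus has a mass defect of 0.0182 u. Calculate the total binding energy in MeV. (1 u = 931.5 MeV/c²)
B.E. = Δm × 931.5 = 16.95 MeV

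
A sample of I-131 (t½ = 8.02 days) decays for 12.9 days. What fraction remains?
N/N₀ = (1/2)^(t/t½) = 0.3279 = 32.8%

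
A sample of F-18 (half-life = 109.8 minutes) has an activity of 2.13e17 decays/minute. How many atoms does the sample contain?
N = A/λ = 3.374e19 atoms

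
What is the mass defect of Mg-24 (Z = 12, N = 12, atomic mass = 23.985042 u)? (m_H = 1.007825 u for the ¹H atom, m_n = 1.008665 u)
Δm = Z·m_H + N·m_n − M = 0.2128 u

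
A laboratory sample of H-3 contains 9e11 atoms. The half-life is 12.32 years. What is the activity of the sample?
A = λN = 5.064e10 decays/year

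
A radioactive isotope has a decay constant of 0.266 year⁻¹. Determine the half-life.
t½ = ln(2)/λ = 2.606 years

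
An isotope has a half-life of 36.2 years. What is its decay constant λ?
λ = ln(2)/t½ = 0.01915 year⁻¹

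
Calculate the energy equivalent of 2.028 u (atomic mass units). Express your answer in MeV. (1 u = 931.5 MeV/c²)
E = mc² = 1889 MeV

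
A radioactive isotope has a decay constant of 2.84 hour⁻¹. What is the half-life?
t½ = ln(2)/λ = 0.2441 hours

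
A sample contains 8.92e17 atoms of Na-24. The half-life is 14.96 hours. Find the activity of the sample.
A = λN = 4.133e16 decays/hour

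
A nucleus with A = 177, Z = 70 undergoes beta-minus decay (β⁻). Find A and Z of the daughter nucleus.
Daughter: A = 177, Z = 71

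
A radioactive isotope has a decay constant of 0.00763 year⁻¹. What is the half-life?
t½ = ln(2)/λ = 90.84 years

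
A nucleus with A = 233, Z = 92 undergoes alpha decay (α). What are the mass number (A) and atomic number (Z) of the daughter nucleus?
Daughter: A = 229, Z = 90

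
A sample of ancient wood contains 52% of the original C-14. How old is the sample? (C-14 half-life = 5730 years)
Age = t½ × log₂(1/ratio) = 5406 years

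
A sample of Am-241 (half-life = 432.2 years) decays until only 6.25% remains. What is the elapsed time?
t = t½ × log₂(N₀/N) = 1729 years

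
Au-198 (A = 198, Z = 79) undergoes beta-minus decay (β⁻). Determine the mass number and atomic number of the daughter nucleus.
Daughter: A = 198, Z = 80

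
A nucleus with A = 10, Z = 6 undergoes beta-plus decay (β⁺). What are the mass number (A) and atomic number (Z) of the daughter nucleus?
Daughter: A = 10, Z = 5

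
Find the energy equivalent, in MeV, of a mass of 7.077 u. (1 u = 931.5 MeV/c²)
E = mc² = 6592 MeV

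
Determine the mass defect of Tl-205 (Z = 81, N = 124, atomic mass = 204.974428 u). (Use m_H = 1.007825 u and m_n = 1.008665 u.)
Δm = Z·m_H + N·m_n − M = 1.734 u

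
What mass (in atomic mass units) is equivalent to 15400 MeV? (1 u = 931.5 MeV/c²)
m = E/c² = 16.53 u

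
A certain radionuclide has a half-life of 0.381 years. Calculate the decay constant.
λ = ln(2)/t½ = 1.819 year⁻¹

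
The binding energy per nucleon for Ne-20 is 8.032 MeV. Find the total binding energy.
B.E. = 8.032 × 20 = 160.6 MeV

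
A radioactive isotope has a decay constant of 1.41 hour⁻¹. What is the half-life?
t½ = ln(2)/λ = 0.4916 hours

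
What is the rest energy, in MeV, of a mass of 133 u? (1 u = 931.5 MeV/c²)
E = mc² = 1.239e5 MeV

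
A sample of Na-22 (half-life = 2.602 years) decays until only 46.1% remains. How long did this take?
t = t½ × log₂(N₀/N) = 2.907 years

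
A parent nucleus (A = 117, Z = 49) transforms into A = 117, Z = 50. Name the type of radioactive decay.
ΔA = 0, ΔZ = +1 ⇒ beta-minus decay (β⁻)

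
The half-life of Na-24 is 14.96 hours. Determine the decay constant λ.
λ = ln(2)/t½ = 0.04633 hour⁻¹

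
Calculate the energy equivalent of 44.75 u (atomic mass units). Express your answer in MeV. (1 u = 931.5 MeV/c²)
E = mc² = 41680 MeV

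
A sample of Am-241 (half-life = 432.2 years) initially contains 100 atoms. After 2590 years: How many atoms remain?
N = N₀(1/2)^(t/t½) = 1.571 atoms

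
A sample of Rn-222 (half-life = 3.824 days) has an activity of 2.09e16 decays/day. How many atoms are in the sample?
N = A/λ = 1.153e17 atoms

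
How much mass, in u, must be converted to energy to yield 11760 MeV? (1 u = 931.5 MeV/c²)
m = E/c² = 12.62 u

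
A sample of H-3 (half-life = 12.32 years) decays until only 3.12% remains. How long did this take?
t = t½ × log₂(N₀/N) = 61.63 years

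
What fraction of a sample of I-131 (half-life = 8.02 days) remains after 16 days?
N/N₀ = (1/2)^(t/t½) = 0.2509 = 25.1%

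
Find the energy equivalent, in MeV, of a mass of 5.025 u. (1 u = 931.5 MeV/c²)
E = mc² = 4681 MeV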